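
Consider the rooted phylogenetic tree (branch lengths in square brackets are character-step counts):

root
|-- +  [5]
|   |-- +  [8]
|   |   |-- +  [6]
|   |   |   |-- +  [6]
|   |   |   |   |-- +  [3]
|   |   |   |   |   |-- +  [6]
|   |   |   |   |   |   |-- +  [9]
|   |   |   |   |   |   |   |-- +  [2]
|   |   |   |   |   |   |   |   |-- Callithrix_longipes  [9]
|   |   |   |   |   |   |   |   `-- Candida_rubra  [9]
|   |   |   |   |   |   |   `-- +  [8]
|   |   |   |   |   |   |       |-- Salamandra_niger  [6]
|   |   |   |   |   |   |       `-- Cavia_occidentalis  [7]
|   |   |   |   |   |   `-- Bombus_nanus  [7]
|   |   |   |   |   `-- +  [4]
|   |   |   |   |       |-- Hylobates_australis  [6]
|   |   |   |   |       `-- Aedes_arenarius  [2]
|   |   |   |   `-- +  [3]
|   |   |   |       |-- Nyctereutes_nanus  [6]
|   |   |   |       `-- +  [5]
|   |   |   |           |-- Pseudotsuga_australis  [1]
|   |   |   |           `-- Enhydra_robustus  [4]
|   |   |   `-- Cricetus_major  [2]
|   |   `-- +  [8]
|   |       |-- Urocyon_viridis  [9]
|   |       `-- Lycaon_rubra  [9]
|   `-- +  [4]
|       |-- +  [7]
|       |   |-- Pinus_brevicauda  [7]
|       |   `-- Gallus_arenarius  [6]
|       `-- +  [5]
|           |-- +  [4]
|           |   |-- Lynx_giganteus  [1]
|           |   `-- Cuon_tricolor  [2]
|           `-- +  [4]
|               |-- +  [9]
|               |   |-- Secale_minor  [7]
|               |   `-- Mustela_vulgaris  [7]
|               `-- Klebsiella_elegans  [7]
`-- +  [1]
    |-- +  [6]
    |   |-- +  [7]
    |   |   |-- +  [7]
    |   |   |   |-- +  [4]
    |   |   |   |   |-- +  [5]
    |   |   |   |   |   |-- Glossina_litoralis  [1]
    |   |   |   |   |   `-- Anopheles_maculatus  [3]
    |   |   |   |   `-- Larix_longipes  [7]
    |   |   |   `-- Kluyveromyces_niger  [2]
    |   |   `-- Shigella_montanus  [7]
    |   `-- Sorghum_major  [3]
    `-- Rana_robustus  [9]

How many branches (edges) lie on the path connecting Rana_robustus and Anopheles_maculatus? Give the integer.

7

The MRCA of Rana_robustus and Anopheles_maculatus is the node subtending ((((((Glossina_litoralis,Anopheles_maculatus),Larix_longipes),Kluyveromyces_niger),Shigella_montanus),Sorghum_major),Rana_robustus).
From Rana_robustus up to that node: 1 branch. From Anopheles_maculatus up to the same node: 6 branches. Total: 1 + 6 = 7.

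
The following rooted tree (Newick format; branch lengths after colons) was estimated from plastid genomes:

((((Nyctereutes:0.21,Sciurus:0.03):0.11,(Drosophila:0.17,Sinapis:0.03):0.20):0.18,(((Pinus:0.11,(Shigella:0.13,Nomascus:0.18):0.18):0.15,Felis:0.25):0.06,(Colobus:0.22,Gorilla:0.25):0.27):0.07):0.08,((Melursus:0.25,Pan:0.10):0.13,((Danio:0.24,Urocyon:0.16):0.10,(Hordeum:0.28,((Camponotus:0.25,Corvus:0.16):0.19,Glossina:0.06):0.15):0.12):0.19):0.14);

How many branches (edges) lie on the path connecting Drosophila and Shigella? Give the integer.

The MRCA of Drosophila and Shigella is the node subtending (((Nyctereutes,Sciurus),(Drosophila,Sinapis)),(((Pinus,(Shigella,Nomascus)),Felis),(Colobus,Gorilla))).
From Drosophila up to that node: 3 branches. From Shigella up to the same node: 5 branches. Total: 3 + 5 = 8.

8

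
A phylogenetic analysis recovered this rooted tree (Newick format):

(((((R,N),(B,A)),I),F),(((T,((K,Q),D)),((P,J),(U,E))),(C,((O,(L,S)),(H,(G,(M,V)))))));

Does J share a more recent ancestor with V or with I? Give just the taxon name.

V

The MRCA of J and V subtends (((T,((K,Q),D)),((P,J),(U,E))),(C,((O,(L,S)),(H,(G,(M,V)))))) (16 taxa).
The MRCA of J and I is the root, subtending the entire tree (22 taxa).
The first is nested inside the second, so J shares a more recent common ancestor with V.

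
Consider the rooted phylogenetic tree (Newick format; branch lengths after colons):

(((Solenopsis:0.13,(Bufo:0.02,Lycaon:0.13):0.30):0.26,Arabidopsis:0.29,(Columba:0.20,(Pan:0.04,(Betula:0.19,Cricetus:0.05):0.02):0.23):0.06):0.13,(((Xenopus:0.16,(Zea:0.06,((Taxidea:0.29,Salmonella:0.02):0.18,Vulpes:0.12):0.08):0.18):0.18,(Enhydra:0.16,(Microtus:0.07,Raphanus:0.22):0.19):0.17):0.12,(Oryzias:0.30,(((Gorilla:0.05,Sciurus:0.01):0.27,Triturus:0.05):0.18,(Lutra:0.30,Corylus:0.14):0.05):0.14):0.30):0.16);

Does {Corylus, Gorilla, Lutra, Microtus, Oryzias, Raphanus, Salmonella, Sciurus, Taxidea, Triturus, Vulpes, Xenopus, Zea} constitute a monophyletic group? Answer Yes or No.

No

The MRCA of the listed taxa subtends (((Xenopus,(Zea,((Taxidea,Salmonella),Vulpes))),(Enhydra,(Microtus,Raphanus))),(Oryzias,(((Gorilla,Sciurus),Triturus),(Lutra,Corylus)))).
That clade also contains Enhydra, which is not in the proposed group, so the group is not monophyletic.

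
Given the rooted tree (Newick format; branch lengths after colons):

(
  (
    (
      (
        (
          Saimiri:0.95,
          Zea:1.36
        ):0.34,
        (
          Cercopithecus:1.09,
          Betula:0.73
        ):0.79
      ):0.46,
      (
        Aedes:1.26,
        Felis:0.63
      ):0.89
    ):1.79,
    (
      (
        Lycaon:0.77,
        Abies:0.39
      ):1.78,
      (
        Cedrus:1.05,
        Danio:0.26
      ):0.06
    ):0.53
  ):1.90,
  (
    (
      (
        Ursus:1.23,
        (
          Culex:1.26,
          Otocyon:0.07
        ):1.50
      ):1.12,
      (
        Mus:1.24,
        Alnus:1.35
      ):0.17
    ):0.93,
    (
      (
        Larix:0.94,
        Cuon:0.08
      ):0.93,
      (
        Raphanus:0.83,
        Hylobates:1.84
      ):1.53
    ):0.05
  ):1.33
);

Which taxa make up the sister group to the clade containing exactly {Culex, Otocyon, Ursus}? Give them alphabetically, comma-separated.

Alnus, Mus

The clade containing exactly {Culex, Otocyon, Ursus} attaches to the tree at the node subtending ((Ursus,(Culex,Otocyon)),(Mus,Alnus)).
The other lineage descending from that same node — the sister group — is (Mus,Alnus); its 2 tips in alphabetical order are the answer.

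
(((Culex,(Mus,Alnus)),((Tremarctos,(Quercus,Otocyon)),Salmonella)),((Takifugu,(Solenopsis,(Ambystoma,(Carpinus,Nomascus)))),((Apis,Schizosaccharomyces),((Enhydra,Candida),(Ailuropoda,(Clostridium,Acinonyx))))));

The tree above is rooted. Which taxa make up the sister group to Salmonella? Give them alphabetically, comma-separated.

Salmonella attaches to the tree at the node subtending ((Tremarctos,(Quercus,Otocyon)),Salmonella).
The other lineage descending from that same node — the sister group — is (Tremarctos,(Quercus,Otocyon)); its 3 tips in alphabetical order are the answer.

Otocyon, Quercus, Tremarctos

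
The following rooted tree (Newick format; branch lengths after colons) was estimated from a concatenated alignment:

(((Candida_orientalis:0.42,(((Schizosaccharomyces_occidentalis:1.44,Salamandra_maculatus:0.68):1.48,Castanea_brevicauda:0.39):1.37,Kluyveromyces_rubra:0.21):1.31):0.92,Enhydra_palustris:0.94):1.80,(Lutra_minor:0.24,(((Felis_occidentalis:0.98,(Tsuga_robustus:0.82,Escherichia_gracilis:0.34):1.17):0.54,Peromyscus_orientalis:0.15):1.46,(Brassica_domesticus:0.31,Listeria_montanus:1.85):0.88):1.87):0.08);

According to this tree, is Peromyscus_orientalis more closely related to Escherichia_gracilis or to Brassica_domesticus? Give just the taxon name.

Escherichia_gracilis

The MRCA of Peromyscus_orientalis and Escherichia_gracilis subtends ((Felis_occidentalis,(Tsuga_robustus,Escherichia_gracilis)),Peromyscus_orientalis) (4 taxa).
The MRCA of Peromyscus_orientalis and Brassica_domesticus subtends (((Felis_occidentalis,(Tsuga_robustus,Escherichia_gracilis)),Peromyscus_orientalis),(Brassica_domesticus,Listeria_montanus)) (6 taxa).
The first is nested inside the second, so Peromyscus_orientalis shares a more recent common ancestor with Escherichia_gracilis.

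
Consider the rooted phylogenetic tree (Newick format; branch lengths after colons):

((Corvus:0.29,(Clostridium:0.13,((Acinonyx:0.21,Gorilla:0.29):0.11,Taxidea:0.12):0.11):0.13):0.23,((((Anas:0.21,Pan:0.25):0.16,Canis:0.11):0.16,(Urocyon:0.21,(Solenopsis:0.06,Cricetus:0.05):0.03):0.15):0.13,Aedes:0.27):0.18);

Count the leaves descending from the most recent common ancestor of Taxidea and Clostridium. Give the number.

4

The MRCA of Taxidea and Clostridium is the node subtending (Clostridium,((Acinonyx,Gorilla),Taxidea)).
That clade contains 4 terminal taxa: Acinonyx, Clostridium, Gorilla, Taxidea.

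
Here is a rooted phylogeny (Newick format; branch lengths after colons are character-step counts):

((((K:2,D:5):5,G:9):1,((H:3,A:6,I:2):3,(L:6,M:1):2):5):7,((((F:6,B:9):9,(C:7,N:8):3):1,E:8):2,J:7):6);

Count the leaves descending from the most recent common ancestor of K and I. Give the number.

8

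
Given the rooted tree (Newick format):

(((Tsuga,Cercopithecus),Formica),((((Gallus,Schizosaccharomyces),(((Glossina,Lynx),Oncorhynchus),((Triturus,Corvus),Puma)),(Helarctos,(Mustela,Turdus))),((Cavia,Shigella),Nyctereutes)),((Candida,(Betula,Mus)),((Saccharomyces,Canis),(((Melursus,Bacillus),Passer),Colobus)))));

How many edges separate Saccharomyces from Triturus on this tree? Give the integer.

10

The MRCA of Saccharomyces and Triturus is the node subtending ((((Gallus,Schizosaccharomyces),(((Glossina,Lynx),Oncorhynchus),((Triturus,Corvus),Puma)),(Helarctos,(Mustela,Turdus))),((Cavia,Shigella),Nyctereutes)),((Candida,(Betula,Mus)),((Saccharomyces,Canis),(((Melursus,Bacillus),Passer),Colobus)))).
From Saccharomyces up to that node: 4 branches. From Triturus up to the same node: 6 branches. Total: 4 + 6 = 10.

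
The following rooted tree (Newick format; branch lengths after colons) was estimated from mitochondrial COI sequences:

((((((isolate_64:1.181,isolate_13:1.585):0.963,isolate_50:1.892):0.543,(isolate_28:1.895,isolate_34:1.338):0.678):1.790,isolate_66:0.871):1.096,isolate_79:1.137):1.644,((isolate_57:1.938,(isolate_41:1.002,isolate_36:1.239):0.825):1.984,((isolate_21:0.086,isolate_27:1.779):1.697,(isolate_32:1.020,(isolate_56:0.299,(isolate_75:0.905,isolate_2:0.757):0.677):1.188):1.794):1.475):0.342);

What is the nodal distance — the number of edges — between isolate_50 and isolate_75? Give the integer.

11

The MRCA of isolate_50 and isolate_75 is the root of the tree.
From isolate_50 up to that node: 5 branches. From isolate_75 up to the same node: 6 branches. Total: 5 + 6 = 11.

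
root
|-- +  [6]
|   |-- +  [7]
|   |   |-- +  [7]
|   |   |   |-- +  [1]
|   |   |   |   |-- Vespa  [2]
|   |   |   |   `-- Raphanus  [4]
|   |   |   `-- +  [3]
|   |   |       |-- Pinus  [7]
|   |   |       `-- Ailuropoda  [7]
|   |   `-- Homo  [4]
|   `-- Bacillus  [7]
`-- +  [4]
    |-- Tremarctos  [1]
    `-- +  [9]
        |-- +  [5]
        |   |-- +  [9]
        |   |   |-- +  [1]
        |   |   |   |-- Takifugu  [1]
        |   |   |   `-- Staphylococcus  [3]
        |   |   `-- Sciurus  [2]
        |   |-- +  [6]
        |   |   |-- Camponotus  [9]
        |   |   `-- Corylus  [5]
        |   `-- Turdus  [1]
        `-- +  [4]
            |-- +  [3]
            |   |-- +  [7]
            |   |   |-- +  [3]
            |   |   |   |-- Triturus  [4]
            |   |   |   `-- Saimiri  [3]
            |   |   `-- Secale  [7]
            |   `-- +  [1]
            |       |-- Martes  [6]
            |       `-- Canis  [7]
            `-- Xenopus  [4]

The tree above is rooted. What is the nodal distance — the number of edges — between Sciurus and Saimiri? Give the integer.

8

The MRCA of Sciurus and Saimiri is the node subtending ((((Takifugu,Staphylococcus),Sciurus),(Camponotus,Corylus),Turdus),((((Triturus,Saimiri),Secale),(Martes,Canis)),Xenopus)).
From Sciurus up to that node: 3 branches. From Saimiri up to the same node: 5 branches. Total: 3 + 5 = 8.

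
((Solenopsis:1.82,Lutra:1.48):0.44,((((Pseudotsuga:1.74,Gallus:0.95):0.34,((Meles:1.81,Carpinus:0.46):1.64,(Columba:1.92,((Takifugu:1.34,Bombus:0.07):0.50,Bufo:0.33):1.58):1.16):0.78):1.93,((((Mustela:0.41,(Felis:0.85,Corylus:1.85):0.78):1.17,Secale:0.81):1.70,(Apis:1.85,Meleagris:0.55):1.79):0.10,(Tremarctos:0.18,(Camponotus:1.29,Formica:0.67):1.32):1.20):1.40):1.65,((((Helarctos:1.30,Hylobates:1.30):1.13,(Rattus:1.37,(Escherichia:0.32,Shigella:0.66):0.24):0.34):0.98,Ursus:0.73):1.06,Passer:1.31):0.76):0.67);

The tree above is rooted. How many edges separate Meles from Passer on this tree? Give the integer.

The MRCA of Meles and Passer is the node subtending ((((Pseudotsuga,Gallus),((Meles,Carpinus),(Columba,((Takifugu,Bombus),Bufo)))),((((Mustela,(Felis,Corylus)),Secale),(Apis,Meleagris)),(Tremarctos,(Camponotus,Formica)))),((((Helarctos,Hylobates),(Rattus,(Escherichia,Shigella))),Ursus),Passer)).
From Meles up to that node: 5 branches. From Passer up to the same node: 2 branches. Total: 5 + 2 = 7.

7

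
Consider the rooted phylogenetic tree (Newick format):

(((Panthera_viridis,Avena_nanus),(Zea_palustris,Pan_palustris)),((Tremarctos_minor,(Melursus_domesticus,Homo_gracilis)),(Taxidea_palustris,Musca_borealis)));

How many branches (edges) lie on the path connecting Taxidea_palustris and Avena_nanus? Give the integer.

The MRCA of Taxidea_palustris and Avena_nanus is the root of the tree.
From Taxidea_palustris up to that node: 3 branches. From Avena_nanus up to the same node: 3 branches. Total: 3 + 3 = 6.

6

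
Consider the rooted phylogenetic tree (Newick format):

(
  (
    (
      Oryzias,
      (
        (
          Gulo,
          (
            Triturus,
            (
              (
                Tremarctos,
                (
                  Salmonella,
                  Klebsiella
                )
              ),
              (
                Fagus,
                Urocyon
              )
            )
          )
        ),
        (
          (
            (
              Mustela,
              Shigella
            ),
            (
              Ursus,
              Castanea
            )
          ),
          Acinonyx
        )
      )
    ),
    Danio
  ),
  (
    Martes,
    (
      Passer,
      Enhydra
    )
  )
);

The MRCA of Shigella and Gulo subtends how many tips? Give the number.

12

The MRCA of Shigella and Gulo is the node subtending ((Gulo,(Triturus,((Tremarctos,(Salmonella,Klebsiella)),(Fagus,Urocyon)))),(((Mustela,Shigella),(Ursus,Castanea)),Acinonyx)).
That clade contains 12 terminal taxa: Acinonyx, Castanea, Fagus, Gulo, Klebsiella, Mustela, Salmonella, Shigella, Tremarctos, Triturus, Urocyon, Ursus.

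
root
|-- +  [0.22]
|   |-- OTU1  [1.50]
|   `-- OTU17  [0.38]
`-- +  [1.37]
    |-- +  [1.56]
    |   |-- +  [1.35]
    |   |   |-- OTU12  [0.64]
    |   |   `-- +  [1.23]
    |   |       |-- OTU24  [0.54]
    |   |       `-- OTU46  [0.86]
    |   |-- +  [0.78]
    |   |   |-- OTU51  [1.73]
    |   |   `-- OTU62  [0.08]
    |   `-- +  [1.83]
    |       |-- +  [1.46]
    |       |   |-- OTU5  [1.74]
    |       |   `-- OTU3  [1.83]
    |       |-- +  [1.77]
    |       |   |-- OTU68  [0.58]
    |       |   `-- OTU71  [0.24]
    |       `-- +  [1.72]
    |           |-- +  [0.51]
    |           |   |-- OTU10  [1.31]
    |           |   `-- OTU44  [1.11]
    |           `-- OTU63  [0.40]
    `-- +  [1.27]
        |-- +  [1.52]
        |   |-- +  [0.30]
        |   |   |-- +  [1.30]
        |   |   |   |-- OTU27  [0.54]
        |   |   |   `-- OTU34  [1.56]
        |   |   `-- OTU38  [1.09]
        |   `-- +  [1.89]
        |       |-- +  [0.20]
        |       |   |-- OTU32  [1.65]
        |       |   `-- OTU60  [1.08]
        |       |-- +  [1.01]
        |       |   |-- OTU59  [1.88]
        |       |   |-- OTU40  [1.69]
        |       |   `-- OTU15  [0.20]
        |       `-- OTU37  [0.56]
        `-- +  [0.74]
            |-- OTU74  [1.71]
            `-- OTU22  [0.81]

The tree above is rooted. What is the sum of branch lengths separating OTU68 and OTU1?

8.83

The path runs OTU68 → … → MRCA → … → OTU1; the MRCA is the root of the tree.
Branch lengths along that path: 0.58 + 1.77 + 1.83 + 1.56 + 1.37 + 0.22 + 1.50 = 8.83.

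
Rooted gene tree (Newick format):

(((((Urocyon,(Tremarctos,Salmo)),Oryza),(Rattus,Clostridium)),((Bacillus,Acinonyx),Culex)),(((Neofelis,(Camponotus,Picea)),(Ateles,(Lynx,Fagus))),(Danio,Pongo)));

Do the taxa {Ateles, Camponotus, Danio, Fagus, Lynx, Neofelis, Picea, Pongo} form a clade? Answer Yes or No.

The most recent common ancestor of these taxa subtends (((Neofelis,(Camponotus,Picea)),(Ateles,(Lynx,Fagus))),(Danio,Pongo)).
That clade has exactly 8 tips — every listed taxon and nothing else — so the group is monophyletic.

Yes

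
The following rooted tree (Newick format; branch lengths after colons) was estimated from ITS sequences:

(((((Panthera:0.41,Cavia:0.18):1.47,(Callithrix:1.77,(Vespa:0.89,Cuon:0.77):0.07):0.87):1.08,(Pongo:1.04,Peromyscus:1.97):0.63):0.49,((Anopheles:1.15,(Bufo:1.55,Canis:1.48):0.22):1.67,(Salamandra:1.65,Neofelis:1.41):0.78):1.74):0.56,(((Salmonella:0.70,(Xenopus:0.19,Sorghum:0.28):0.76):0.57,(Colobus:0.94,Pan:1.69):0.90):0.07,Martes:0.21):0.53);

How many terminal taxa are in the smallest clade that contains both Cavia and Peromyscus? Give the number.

The MRCA of Cavia and Peromyscus is the node subtending (((Panthera,Cavia),(Callithrix,(Vespa,Cuon))),(Pongo,Peromyscus)).
That clade contains 7 terminal taxa: Callithrix, Cavia, Cuon, Panthera, Peromyscus, Pongo, Vespa.

7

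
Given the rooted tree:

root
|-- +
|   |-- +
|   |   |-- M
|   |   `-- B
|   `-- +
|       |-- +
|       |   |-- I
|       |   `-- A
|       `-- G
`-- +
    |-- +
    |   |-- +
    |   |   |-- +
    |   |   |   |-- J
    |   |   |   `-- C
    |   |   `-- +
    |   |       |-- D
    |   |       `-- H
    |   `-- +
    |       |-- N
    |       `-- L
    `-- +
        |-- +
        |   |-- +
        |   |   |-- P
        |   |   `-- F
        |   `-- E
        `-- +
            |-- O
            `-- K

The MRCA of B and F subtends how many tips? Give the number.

16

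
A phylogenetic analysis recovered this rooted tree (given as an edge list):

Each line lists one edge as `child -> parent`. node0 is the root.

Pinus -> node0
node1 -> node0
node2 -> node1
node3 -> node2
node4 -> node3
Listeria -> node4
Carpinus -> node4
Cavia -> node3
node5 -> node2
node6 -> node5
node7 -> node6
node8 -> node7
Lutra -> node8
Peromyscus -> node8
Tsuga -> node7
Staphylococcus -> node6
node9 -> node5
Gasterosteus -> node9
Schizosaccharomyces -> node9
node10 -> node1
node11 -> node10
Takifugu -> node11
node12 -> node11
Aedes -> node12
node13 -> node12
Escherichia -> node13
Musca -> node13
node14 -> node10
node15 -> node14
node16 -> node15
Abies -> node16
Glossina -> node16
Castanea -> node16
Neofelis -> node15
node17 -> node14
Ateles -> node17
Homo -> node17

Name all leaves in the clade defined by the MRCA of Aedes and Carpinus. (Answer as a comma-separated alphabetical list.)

Tracing Aedes: it sits inside (Aedes,(Escherichia,Musca)).
Tracing Carpinus: it sits inside (Listeria,Carpinus).
The smallest clade enclosing both is ((((Listeria,Carpinus),Cavia),((((Lutra,Peromyscus),Tsuga),Staphylococcus),(Gasterosteus,Schizosaccharomyces))),((Takifugu,(Aedes,(Escherichia,Musca))),(((Abies,Glossina,Castanea),Neofelis),(Ateles,Homo)))); the answer is its 19 terminal taxa in alphabetical order.

Abies, Aedes, Ateles, Carpinus, Castanea, Cavia, Escherichia, Gasterosteus, Glossina, Homo, Listeria, Lutra, Musca, Neofelis, Peromyscus, Schizosaccharomyces, Staphylococcus, Takifugu, Tsuga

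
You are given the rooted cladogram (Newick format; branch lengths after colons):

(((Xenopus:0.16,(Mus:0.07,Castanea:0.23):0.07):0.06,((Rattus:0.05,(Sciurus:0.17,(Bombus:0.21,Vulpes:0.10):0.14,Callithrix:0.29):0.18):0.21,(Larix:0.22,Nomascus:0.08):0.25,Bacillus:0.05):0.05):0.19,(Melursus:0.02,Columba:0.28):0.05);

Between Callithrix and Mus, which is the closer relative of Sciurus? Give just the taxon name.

Callithrix

The MRCA of Sciurus and Callithrix subtends (Sciurus,(Bombus,Vulpes),Callithrix) (4 taxa).
The MRCA of Sciurus and Mus subtends ((Xenopus,(Mus,Castanea)),((Rattus,(Sciurus,(Bombus,Vulpes),Callithrix)),(Larix,Nomascus),Bacillus)) (11 taxa).
The first is nested inside the second, so Sciurus shares a more recent common ancestor with Callithrix.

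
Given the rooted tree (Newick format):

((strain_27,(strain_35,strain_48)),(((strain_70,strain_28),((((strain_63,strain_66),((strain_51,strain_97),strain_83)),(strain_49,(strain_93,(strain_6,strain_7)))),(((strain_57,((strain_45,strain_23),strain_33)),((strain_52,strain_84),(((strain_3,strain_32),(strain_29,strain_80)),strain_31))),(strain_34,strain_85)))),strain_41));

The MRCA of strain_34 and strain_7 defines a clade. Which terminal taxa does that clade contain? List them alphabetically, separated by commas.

strain_23, strain_29, strain_3, strain_31, strain_32, strain_33, strain_34, strain_45, strain_49, strain_51, strain_52, strain_57, strain_6, strain_63, strain_66, strain_7, strain_80, strain_83, strain_84, strain_85, strain_93, strain_97

Tracing strain_34: it sits inside (strain_34,strain_85).
Tracing strain_7: it sits inside (strain_6,strain_7).
The smallest clade enclosing both is ((((strain_63,strain_66),((strain_51,strain_97),strain_83)),(strain_49,(strain_93,(strain_6,strain_7)))),(((strain_57,((strain_45,strain_23),strain_33)),((strain_52,strain_84),(((strain_3,strain_32),(strain_29,strain_80)),strain_31))),(strain_34,strain_85))); the answer is its 22 terminal taxa in alphabetical order.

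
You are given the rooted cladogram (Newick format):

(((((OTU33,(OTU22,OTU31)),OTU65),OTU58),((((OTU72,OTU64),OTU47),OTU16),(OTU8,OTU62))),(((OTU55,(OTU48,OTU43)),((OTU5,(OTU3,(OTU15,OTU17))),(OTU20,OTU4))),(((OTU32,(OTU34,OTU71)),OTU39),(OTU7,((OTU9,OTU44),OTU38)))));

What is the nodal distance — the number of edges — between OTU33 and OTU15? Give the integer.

The MRCA of OTU33 and OTU15 is the root of the tree.
From OTU33 up to that node: 5 branches. From OTU15 up to the same node: 7 branches. Total: 5 + 7 = 12.

12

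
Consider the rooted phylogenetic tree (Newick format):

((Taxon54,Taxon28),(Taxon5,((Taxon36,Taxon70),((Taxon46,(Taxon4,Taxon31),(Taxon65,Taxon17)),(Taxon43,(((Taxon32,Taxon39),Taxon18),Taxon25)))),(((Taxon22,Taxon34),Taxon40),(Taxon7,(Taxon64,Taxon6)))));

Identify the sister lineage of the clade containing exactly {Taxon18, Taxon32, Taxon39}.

Taxon25

The clade containing exactly {Taxon18, Taxon32, Taxon39} attaches to the tree at the node subtending (((Taxon32,Taxon39),Taxon18),Taxon25).
The other lineage descending from that same node — the sister group — is the single tip Taxon25.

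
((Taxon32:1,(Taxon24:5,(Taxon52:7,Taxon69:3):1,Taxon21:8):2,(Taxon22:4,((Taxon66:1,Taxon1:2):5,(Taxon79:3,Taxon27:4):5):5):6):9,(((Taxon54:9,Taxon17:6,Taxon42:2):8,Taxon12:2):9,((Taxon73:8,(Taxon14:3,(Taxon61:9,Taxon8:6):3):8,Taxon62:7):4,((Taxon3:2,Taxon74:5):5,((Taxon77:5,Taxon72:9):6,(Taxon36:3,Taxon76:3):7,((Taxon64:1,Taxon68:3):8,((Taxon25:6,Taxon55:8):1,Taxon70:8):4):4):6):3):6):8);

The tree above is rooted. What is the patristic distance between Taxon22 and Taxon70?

58

The path runs Taxon22 → … → MRCA → … → Taxon70; the MRCA is the root of the tree.
Branch lengths along that path: 4 + 6 + 9 + 8 + 6 + 3 + 6 + 4 + 4 + 8 = 58.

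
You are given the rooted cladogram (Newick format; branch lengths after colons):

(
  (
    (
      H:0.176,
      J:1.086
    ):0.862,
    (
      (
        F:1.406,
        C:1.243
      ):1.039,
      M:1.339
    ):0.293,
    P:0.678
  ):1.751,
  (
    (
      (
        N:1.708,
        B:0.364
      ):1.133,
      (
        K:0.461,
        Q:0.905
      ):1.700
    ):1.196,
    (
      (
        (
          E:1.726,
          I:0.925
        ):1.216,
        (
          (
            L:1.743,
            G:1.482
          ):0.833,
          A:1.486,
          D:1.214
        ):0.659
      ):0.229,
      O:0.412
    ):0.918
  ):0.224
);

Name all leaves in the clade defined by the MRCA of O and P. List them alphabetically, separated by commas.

Tracing O: it sits inside (((E,I),((L,G),A,D)),O).
Tracing P: it sits inside ((H,J),((F,C),M),P).
The smallest clade enclosing both is the whole tree (their MRCA is the root), so the answer is all 17 tips in alphabetical order.

A, B, C, D, E, F, G, H, I, J, K, L, M, N, O, P, Q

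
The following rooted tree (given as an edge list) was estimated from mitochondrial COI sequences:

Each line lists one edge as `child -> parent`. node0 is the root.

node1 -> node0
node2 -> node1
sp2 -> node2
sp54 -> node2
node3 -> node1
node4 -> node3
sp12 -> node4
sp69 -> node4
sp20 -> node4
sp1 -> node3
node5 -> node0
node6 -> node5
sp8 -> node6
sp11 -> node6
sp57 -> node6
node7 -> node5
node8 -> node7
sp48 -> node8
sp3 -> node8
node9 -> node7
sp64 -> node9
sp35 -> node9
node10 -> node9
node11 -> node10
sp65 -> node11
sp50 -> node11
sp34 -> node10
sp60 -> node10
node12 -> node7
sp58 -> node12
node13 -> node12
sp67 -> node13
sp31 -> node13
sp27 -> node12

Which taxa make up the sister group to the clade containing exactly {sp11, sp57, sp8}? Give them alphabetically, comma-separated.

sp27, sp3, sp31, sp34, sp35, sp48, sp50, sp58, sp60, sp64, sp65, sp67

The clade containing exactly {sp11, sp57, sp8} attaches to the tree at the node subtending ((sp8,sp11,sp57),((sp48,sp3),(sp64,sp35,((sp65,sp50),sp34,sp60)),(sp58,(sp67,sp31),sp27))).
The other lineage descending from that same node — the sister group — is ((sp48,sp3),(sp64,sp35,((sp65,sp50),sp34,sp60)),(sp58,(sp67,sp31),sp27)); its 12 tips in alphabetical order are the answer.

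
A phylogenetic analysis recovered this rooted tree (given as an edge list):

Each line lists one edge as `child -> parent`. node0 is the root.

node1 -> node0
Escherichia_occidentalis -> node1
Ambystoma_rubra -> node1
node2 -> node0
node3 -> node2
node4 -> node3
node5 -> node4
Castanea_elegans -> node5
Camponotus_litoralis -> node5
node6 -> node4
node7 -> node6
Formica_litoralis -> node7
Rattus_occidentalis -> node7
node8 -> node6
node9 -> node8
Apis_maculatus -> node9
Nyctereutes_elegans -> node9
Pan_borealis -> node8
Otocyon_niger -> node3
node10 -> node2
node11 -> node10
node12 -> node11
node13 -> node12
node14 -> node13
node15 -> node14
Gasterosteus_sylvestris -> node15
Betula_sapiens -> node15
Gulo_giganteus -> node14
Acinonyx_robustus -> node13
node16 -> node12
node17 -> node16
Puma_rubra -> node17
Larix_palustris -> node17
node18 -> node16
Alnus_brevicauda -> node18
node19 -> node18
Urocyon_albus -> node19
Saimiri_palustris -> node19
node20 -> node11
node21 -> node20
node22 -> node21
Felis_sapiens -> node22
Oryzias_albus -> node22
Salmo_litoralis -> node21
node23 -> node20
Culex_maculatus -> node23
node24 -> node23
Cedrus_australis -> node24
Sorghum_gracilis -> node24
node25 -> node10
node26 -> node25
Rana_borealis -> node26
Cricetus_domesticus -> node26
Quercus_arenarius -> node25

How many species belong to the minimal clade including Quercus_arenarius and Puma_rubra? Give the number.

The MRCA of Quercus_arenarius and Puma_rubra is the node subtending ((((((Gasterosteus_sylvestris,Betula_sapiens),Gulo_giganteus),Acinonyx_robustus),((Puma_rubra,Larix_palustris),(Alnus_brevicauda,(Urocyon_albus,Saimiri_palustris)))),(((Felis_sapiens,Oryzias_albus),Salmo_litoralis),(Culex_maculatus,(Cedrus_australis,Sorghum_gracilis)))),((Rana_borealis,Cricetus_domesticus),Quercus_arenarius)).
That clade contains 18 terminal taxa: Acinonyx_robustus, Alnus_brevicauda, Betula_sapiens, Cedrus_australis, Cricetus_domesticus, Culex_maculatus, Felis_sapiens, Gasterosteus_sylvestris, Gulo_giganteus, Larix_palustris, Oryzias_albus, Puma_rubra, Quercus_arenarius, Rana_borealis, Saimiri_palustris, Salmo_litoralis, Sorghum_gracilis, Urocyon_albus.

18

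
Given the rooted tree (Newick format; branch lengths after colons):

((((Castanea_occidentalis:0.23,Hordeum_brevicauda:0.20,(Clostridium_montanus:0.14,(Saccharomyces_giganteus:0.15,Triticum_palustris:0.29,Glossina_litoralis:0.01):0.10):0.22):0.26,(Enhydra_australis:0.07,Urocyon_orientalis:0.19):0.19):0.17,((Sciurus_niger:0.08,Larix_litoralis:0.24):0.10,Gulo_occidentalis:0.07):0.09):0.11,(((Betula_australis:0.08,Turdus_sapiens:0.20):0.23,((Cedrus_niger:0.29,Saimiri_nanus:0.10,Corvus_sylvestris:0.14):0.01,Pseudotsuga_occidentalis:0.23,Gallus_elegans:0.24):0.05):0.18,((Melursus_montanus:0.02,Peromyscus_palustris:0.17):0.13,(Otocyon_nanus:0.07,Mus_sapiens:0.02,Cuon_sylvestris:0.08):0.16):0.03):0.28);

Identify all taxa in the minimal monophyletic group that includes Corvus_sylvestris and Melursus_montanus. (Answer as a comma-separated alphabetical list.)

Betula_australis, Cedrus_niger, Corvus_sylvestris, Cuon_sylvestris, Gallus_elegans, Melursus_montanus, Mus_sapiens, Otocyon_nanus, Peromyscus_palustris, Pseudotsuga_occidentalis, Saimiri_nanus, Turdus_sapiens

Tracing Corvus_sylvestris: it sits inside (Cedrus_niger,Saimiri_nanus,Corvus_sylvestris).
Tracing Melursus_montanus: it sits inside (Melursus_montanus,Peromyscus_palustris).
The smallest clade enclosing both is (((Betula_australis,Turdus_sapiens),((Cedrus_niger,Saimiri_nanus,Corvus_sylvestris),Pseudotsuga_occidentalis,Gallus_elegans)),((Melursus_montanus,Peromyscus_palustris),(Otocyon_nanus,Mus_sapiens,Cuon_sylvestris))); the answer is its 12 terminal taxa in alphabetical order.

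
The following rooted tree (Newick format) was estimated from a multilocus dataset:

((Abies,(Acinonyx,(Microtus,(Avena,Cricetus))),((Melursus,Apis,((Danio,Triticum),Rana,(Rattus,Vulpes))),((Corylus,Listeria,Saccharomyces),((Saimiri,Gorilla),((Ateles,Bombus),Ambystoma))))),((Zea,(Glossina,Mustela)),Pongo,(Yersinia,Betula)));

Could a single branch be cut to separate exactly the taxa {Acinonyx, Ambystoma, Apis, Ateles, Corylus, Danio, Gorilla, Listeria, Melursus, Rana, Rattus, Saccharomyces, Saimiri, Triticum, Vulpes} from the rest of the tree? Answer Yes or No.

No

The MRCA of the listed taxa subtends (Abies,(Acinonyx,(Microtus,(Avena,Cricetus))),((Melursus,Apis,((Danio,Triticum),Rana,(Rattus,Vulpes))),((Corylus,Listeria,Saccharomyces),((Saimiri,Gorilla),((Ateles,Bombus),Ambystoma))))).
That clade also contains Abies, Avena, Bombus, Cricetus, Microtus, which are not in the proposed group, so the group is not monophyletic.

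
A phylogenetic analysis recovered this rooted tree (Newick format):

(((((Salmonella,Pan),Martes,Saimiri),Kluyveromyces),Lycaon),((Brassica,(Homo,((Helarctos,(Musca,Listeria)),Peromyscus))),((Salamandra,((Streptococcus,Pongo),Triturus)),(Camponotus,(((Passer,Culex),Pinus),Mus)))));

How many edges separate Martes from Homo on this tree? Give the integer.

The MRCA of Martes and Homo is the root of the tree.
From Martes up to that node: 4 branches. From Homo up to the same node: 4 branches. Total: 4 + 4 = 8.

8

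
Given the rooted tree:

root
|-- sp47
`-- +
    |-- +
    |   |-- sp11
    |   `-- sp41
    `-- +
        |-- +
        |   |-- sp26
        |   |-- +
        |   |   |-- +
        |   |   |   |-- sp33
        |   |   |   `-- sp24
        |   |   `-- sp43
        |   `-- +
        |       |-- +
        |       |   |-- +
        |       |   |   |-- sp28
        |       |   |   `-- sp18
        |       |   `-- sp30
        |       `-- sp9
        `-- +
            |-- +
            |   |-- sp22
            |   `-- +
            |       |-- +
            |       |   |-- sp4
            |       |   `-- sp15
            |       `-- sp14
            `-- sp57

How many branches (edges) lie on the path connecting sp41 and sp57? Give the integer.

5

The MRCA of sp41 and sp57 is the node subtending ((sp11,sp41),((sp26,((sp33,sp24),sp43),(((sp28,sp18),sp30),sp9)),((sp22,((sp4,sp15),sp14)),sp57))).
From sp41 up to that node: 2 branches. From sp57 up to the same node: 3 branches. Total: 2 + 3 = 5.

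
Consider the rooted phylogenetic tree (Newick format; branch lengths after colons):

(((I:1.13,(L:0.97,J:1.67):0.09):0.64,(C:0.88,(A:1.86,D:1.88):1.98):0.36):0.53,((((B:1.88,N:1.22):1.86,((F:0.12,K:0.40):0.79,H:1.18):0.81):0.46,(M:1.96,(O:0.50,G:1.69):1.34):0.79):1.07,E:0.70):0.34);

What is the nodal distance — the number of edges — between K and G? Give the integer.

The MRCA of K and G is the node subtending (((B,N),((F,K),H)),(M,(O,G))).
From K up to that node: 4 branches. From G up to the same node: 3 branches. Total: 4 + 3 = 7.

7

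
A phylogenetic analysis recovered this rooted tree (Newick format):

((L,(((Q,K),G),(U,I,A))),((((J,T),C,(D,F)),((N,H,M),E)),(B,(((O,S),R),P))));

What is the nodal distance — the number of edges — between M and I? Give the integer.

The MRCA of M and I is the root of the tree.
From M up to that node: 5 branches. From I up to the same node: 4 branches. Total: 5 + 4 = 9.

9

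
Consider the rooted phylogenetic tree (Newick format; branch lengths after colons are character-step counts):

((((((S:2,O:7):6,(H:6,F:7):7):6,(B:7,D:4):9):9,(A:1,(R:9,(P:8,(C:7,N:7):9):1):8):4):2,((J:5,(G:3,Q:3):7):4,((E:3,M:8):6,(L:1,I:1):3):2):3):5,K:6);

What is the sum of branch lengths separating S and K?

The path runs S → … → MRCA → … → K; the MRCA is the root of the tree.
Branch lengths along that path: 2 + 6 + 6 + 9 + 2 + 5 + 6 = 36.

36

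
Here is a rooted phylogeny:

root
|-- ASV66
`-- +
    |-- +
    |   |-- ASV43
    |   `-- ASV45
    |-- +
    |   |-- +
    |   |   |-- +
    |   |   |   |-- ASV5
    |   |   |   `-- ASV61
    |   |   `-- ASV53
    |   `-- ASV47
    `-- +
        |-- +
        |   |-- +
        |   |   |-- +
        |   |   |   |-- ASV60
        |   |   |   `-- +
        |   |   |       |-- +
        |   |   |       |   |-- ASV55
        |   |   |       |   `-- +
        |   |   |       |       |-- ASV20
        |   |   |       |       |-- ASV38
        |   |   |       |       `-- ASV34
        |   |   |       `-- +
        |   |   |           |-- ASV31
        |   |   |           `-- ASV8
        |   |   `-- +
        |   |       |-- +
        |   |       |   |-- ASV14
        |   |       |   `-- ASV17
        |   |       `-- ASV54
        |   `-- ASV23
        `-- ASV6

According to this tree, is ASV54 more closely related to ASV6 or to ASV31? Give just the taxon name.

The MRCA of ASV54 and ASV31 subtends ((ASV60,((ASV55,(ASV20,ASV38,ASV34)),(ASV31,ASV8))),((ASV14,ASV17),ASV54)) (10 taxa).
The MRCA of ASV54 and ASV6 subtends ((((ASV60,((ASV55,(ASV20,ASV38,ASV34)),(ASV31,ASV8))),((ASV14,ASV17),ASV54)),ASV23),ASV6) (12 taxa).
The first is nested inside the second, so ASV54 shares a more recent common ancestor with ASV31.

ASV31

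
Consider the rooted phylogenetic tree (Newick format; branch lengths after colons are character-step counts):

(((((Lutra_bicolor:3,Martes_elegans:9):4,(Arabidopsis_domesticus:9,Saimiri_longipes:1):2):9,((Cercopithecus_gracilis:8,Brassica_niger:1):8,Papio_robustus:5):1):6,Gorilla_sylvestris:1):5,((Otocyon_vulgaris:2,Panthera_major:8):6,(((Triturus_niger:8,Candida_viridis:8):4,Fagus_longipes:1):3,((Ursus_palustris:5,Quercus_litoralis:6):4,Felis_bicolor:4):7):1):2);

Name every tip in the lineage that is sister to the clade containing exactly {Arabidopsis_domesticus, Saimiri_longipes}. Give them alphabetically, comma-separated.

The clade containing exactly {Arabidopsis_domesticus, Saimiri_longipes} attaches to the tree at the node subtending ((Lutra_bicolor,Martes_elegans),(Arabidopsis_domesticus,Saimiri_longipes)).
The other lineage descending from that same node — the sister group — is (Lutra_bicolor,Martes_elegans); its 2 tips in alphabetical order are the answer.

Lutra_bicolor, Martes_elegans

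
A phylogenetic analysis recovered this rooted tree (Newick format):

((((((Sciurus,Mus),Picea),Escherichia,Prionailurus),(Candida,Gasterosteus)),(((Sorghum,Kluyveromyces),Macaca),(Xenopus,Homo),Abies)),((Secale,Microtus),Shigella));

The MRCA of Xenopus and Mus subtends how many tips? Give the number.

13

The MRCA of Xenopus and Mus is the node subtending (((((Sciurus,Mus),Picea),Escherichia,Prionailurus),(Candida,Gasterosteus)),(((Sorghum,Kluyveromyces),Macaca),(Xenopus,Homo),Abies)).
That clade contains 13 terminal taxa: Abies, Candida, Escherichia, Gasterosteus, Homo, Kluyveromyces, Macaca, Mus, Picea, Prionailurus, Sciurus, Sorghum, Xenopus.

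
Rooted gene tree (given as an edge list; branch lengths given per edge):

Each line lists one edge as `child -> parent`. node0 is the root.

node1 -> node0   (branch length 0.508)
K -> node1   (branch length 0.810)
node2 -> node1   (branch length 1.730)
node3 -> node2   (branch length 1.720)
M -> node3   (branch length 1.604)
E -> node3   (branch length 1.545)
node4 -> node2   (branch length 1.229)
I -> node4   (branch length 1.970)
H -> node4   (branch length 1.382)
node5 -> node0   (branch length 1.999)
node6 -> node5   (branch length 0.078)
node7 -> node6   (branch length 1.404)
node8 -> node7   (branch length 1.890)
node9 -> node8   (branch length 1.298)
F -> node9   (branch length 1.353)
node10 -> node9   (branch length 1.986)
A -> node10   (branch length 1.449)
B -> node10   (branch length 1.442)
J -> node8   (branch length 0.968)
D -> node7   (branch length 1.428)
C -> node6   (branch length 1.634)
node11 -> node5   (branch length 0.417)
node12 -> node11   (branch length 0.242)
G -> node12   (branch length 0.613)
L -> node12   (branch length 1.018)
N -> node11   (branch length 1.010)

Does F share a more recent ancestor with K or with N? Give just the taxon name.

N

The MRCA of F and N subtends (((((F,(A,B)),J),D),C),((G,L),N)) (9 taxa).
The MRCA of F and K is the root, subtending the entire tree (14 taxa).
The first is nested inside the second, so F shares a more recent common ancestor with N.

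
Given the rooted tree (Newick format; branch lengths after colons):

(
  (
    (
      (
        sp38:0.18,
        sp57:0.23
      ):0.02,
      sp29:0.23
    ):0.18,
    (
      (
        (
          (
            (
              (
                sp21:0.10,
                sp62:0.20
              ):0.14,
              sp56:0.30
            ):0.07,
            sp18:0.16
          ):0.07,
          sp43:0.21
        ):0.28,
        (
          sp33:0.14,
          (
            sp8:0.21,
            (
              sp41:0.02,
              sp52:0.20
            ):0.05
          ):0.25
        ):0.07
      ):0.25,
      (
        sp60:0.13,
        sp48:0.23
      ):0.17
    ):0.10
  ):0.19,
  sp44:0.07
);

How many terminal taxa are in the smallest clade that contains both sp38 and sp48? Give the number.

14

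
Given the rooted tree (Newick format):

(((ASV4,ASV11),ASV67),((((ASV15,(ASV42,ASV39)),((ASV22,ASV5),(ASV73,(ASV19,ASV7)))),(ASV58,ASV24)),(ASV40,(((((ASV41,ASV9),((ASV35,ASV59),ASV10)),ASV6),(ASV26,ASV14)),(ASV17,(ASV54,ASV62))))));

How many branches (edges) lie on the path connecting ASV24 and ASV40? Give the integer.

The MRCA of ASV24 and ASV40 is the node subtending ((((ASV15,(ASV42,ASV39)),((ASV22,ASV5),(ASV73,(ASV19,ASV7)))),(ASV58,ASV24)),(ASV40,(((((ASV41,ASV9),((ASV35,ASV59),ASV10)),ASV6),(ASV26,ASV14)),(ASV17,(ASV54,ASV62))))).
From ASV24 up to that node: 3 branches. From ASV40 up to the same node: 2 branches. Total: 3 + 2 = 5.

5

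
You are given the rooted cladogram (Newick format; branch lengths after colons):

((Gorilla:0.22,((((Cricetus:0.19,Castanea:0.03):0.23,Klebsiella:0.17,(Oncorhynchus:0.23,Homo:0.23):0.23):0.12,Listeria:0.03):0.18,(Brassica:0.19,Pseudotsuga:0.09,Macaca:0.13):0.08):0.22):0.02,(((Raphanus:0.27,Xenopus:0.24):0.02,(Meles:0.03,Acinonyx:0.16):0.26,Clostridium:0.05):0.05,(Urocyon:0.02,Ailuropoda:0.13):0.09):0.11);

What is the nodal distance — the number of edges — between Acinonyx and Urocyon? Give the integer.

5

The MRCA of Acinonyx and Urocyon is the node subtending (((Raphanus,Xenopus),(Meles,Acinonyx),Clostridium),(Urocyon,Ailuropoda)).
From Acinonyx up to that node: 3 branches. From Urocyon up to the same node: 2 branches. Total: 3 + 2 = 5.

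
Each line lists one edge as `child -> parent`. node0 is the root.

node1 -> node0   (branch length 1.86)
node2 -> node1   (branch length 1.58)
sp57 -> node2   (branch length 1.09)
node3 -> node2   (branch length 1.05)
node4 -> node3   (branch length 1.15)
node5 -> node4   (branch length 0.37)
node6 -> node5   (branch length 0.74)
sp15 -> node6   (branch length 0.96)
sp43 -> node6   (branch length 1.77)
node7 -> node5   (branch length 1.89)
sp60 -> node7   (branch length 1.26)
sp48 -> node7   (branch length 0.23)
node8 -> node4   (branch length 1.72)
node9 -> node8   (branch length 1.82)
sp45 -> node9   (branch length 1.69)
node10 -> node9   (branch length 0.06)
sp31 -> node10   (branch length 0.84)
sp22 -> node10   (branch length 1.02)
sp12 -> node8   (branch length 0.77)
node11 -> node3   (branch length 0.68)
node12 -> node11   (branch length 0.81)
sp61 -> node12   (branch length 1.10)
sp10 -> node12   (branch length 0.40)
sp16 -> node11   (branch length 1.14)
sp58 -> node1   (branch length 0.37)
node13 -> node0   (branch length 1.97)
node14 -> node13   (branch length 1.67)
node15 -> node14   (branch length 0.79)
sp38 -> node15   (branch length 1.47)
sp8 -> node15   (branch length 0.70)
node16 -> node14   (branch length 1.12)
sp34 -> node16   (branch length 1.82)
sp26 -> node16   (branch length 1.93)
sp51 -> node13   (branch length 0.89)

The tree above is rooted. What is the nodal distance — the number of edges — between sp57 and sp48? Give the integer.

The MRCA of sp57 and sp48 is the node subtending (sp57,((((sp15,sp43),(sp60,sp48)),((sp45,(sp31,sp22)),sp12)),((sp61,sp10),sp16))).
From sp57 up to that node: 1 branch. From sp48 up to the same node: 5 branches. Total: 1 + 5 = 6.

6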